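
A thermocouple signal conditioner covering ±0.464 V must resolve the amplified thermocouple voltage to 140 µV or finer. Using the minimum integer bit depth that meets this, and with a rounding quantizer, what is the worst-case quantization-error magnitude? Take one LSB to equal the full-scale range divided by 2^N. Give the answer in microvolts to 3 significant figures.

56.6 µV

The full-scale span is 0.464 − (-0.464) = 0.928 V.
0.928 V / 140 µV = 6629. Since 2^12 = 4096 and 2^13 = 8192, N = 13.
LSB = 0.928 V / 2^13 = 113.28 µV.
Half an LSB is 56.6 µV.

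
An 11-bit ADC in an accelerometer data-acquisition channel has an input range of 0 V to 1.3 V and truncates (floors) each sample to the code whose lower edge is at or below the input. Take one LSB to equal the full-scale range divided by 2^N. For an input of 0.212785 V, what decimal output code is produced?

335

Full-scale range = 1.3 V. LSB = 1.3 V / 2^11 ≈ 0.6348 mV.
(V_in − V_min) × 2^11/range = (0.212785 − (0)) × 2048/1.3 = 335.218.
Floor → code = 335.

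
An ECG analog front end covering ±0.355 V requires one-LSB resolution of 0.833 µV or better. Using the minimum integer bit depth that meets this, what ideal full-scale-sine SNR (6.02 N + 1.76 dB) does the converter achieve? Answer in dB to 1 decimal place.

The full-scale span is 0.355 − (-0.355) = 0.71 V.
Need 2^N ≥ 0.71 V / 0.833 µV = 852300 → N_min = 20.
Ideal SNR at N = 20: 6.02·20 + 1.76 = 122.2 dB.

122.2 dB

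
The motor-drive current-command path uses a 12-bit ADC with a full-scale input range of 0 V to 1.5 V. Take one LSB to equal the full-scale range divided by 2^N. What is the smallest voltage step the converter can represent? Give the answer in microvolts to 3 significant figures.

Full-scale range = 1.5 V.
2^12 = 4096 levels.
One LSB is 1.5 V / 4096 = 366 µV.

366 µV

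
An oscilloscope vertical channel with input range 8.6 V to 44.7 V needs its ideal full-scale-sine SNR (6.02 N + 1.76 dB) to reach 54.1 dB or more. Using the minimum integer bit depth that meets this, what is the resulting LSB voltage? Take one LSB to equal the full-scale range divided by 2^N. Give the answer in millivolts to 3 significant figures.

The full-scale span is 44.7 − (8.6) = 36.1 V.
N ≥ (54.1 − 1.76)/6.02 = 8.694 → N_min = 9.
One LSB is 36.1 V / 512 = 70.5 mV.

70.5 mV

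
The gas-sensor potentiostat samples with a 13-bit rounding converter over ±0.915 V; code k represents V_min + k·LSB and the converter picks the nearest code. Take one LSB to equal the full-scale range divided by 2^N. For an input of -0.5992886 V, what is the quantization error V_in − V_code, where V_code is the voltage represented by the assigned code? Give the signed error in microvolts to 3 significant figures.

The full-scale span is 0.915 − (-0.915) = 1.83 V. LSB = 1.83 V / 2^13 ≈ 223.4 µV.
Position in LSBs: (-0.5992886 − (-0.915)) × 8192/1.83 = 1413.2829; rounding gives k = 1413.
V_code = V_min + k × range/2^13 = -0.915 + 1413 × 1.83/8192 = -0.5993518066 V.
e = -0.5992886 − (-0.5993518066) = +63.2 µV.

+63.2 µV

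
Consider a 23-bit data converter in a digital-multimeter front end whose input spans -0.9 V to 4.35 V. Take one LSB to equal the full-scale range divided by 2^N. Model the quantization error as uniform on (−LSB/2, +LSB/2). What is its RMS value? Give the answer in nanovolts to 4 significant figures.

Span: 4.35 V − (-0.9 V) = 5.25 V.
Step size = 5.25/8388608 V = 0.625849 µV.
σ_q = LSB/√12 = 0.625849 µV/3.4641 = 180.7 nV.

180.7 nV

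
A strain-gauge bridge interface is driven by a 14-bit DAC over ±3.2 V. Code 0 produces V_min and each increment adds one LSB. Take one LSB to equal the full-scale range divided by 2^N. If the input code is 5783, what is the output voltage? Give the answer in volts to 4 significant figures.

The full-scale span is 3.2 − (-3.2) = 6.4 V. LSB = 6.4 V / 2^14.
V_out = -3.2 + 5783 × (6.4/16384) V
      = -3.2 + 2.25898 = -0.941016 V.

-0.9410 V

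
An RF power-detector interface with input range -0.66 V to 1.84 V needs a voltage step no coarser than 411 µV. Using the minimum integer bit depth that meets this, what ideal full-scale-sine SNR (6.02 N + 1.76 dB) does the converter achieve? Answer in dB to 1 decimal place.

Range = 1.84 − (-0.66) = 2.5 V.
Required number of levels: 2.5/411 µV = 6082.7; smallest N with 2^N ≥ that is 13.
SNR = 6.02 × 13 + 1.76 = 80.02 dB.

80.0 dB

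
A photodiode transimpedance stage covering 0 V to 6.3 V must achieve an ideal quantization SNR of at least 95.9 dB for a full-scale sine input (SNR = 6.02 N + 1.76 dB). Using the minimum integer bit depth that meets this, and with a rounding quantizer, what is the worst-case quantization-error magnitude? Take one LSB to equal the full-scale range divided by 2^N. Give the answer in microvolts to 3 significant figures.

48.1 µV

Full-scale range = 6.3 V.
Solving 6.02 N ≥ 95.9 − 1.76: N ≥ 15.638. Round up → N = 16.
One LSB is 6.3 V / 65536 = 96.130 µV.
Max error for round-to-nearest is LSB/2 = 48.1 µV.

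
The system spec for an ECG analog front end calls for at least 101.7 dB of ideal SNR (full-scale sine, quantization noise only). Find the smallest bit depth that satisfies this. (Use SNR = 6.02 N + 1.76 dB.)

17 bits

Required N = ⌈(101.7 − 1.76)/6.02⌉ = ⌈16.601⌉ = 17.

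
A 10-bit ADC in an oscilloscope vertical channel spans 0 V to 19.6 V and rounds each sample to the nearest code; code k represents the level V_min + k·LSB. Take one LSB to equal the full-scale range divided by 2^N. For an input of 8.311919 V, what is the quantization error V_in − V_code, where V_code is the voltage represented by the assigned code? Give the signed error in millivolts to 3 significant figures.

Span = 19.6 V. LSB = 19.6 V / 2^10 ≈ 19.14 mV.
Position in LSBs: (8.311919 − (0)) × 1024/19.6 = 434.2554; rounding gives k = 434.
V_code = V_min + k × range/2^10 = 0 + 434 × 19.6/1024 = 8.307031250 V.
e = 8.311919 − (8.307031250) = +4.89 mV.

+4.89 mV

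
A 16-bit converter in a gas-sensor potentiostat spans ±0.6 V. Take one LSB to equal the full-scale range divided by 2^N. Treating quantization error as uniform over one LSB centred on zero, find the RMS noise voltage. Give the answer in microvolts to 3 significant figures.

Range = 0.6 − (-0.6) = 1.2 V.
LSB = 1.2 V / 2^16 = 18.311 µV.
For a uniform distribution on [−LSB/2, +LSB/2], V_rms = LSB/√12 = 18.311 µV/3.4641 = 5.29 µV.

5.29 µV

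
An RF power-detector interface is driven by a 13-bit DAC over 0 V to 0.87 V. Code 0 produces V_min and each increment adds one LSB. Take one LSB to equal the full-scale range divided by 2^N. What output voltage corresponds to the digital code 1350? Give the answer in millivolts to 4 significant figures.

143.4 mV

Full-scale range = 0.87 V. LSB = 0.87 V / 2^13.
V_out = 0 + 1350 × (0.87/8192) V
      = 0 + 0.143372 = 0.143372 V.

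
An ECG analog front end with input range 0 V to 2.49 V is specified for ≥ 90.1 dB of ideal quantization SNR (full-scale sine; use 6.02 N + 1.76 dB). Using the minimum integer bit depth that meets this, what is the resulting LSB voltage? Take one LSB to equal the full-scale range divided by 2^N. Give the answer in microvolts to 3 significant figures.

Range is 2.49 V.
N ≥ (90.1 − 1.76)/6.02 = 14.674 → N_min = 15.
One LSB is 2.49 V / 32768 = 76.0 µV.

76.0 µV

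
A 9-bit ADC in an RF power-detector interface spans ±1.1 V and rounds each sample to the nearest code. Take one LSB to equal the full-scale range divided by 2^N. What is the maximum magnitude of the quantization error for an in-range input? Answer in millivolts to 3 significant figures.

The full-scale span is 1.1 − (-1.1) = 2.2 V.
LSB = 2.2 V ÷ 2^9 = 2.2/512 V = 4.2969 mV.
A rounding quantizer has |error| ≤ LSB/2 = 2.15 mV.

2.15 mV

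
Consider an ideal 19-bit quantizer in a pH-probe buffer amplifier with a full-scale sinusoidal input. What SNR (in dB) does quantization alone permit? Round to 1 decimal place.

For an ideal N-bit converter with full-scale sine input, SNR = 6.02 N + 1.76 dB. SNR = 6.02 × 19 + 1.76 = 114.38 + 1.76 = 116.14 dB.

116.1 dB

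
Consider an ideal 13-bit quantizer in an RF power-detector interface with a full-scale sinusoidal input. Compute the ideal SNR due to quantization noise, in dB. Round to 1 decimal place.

SNR = 6.02·13 + 1.76 = 80.02 dB.

80.0 dB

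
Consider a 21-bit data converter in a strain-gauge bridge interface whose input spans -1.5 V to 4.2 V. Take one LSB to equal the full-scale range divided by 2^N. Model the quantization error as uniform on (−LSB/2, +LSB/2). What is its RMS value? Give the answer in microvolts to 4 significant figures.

0.7846 µV

The full-scale span is 4.2 − (-1.5) = 5.7 V.
LSB = 5.7 V ÷ 2^21 = 5.7/2097152 V = 2.71797 µV.
For a uniform distribution on [−LSB/2, +LSB/2], V_rms = LSB/√12 = 2.71797 µV/3.4641 = 0.7846 µV.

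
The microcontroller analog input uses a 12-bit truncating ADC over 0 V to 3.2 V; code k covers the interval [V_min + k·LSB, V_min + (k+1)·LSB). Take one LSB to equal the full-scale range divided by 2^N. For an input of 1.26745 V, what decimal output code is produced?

Full-scale range = 3.2 V. LSB = 3.2 V / 2^12 ≈ 0.7812 mV.
code = ⌊(V_in − V_min)/LSB⌋ = ⌊(V_in − V_min) × 2^12 / range⌋
     = ⌊(1.26745 − (0)) × 4096 / 3.2⌋ = ⌊1.26745 × 4096/3.2⌋
     = ⌊1622.336⌋ = 1622.

1622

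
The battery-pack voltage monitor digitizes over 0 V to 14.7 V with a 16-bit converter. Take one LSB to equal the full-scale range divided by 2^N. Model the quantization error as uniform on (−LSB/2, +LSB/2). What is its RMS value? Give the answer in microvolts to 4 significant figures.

64.75 µV

Range is 14.7 V.
LSB = 14.7 V / 2^16 = 224.304 µV.
σ_q = LSB/√12 = 224.304 µV/3.4641 = 64.75 µV.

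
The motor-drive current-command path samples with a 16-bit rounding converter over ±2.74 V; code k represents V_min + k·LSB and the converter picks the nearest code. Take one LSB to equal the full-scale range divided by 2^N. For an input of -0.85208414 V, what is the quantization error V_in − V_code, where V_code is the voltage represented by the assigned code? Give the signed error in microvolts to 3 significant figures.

Full-scale range = 2.74 V − (-2.74 V) = 5.48 V. LSB = 5.48 V / 2^16 ≈ 83.62 µV.
(V_in − V_min)/LSB = (-0.85208414 − (-2.74)) × 65536/5.48 = 22577.8200 → nearest code k = 22578.
V_code = V_min + k × range/2^16 = -2.74 + 22578 × 5.48/65536 = -0.85206909180 V.
V_in − V_code = -0.85208414 − (-0.85206909180) = −15.0 µV.

−15.0 µV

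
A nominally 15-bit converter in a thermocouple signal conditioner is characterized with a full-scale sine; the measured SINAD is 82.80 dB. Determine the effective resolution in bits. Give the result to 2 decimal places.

13.46 bits

ENOB = (82.80 − 1.76)/6.02 = 13.4618 bits.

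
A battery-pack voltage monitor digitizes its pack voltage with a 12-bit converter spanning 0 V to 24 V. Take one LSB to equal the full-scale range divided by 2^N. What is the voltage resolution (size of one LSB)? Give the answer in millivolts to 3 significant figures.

5.86 mV

Range is 24 V.
Number of codes = 2^12 = 4096.
Step size = 24/4096 V = 5.86 mV.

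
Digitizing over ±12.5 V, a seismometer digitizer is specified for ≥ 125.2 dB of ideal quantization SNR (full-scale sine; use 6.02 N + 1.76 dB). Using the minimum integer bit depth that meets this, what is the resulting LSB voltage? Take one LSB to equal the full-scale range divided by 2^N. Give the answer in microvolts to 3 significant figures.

11.9 µV

Span: 12.5 V − (-12.5 V) = 25 V.
6.02 N + 1.76 ≥ 125.2 gives N ≥ 20.505, so the minimum integer is 21.
LSB = 25 V ÷ 2^21 = 25/2097152 V = 11.9 µV.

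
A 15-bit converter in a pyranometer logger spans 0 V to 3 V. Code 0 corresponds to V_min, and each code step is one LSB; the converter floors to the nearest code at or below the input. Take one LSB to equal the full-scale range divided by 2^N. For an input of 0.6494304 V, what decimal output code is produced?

7093

Range is 3 V. LSB = 3 V / 2^15 ≈ 91.55 µV.
V_in − V_min = 0.6494304 − (0) = 0.6494304 V.
Divide by LSB: 0.6494304 × 32768/3 = 7093.5118.
Truncating gives code 7093.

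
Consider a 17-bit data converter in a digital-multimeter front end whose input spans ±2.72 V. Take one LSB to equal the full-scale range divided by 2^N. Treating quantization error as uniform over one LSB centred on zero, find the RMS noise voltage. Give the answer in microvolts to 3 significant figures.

12.0 µV

Full-scale range = 2.72 V − (-2.72 V) = 5.44 V.
Step size = 5.44/131072 V = 41.504 µV.
RMS of a uniform error over width LSB is LSB/√12 = 12.0 µV.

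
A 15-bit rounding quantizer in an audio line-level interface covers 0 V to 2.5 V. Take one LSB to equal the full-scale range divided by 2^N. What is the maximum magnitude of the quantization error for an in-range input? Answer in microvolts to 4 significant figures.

38.15 µV

Full-scale range = 2.5 V.
One LSB is 2.5 V / 32768 = 76.2939 µV.
Worst-case error for round-to-nearest is half an LSB: 38.15 µV.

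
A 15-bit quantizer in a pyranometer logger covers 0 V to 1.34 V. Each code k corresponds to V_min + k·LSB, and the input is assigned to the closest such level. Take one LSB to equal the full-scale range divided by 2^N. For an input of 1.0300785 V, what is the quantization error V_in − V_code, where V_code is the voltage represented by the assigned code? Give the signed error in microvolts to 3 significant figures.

Full-scale range = 1.34 V. LSB = 1.34 V / 2^15 ≈ 40.89 µV.
(V_in − V_min)/LSB = (1.0300785 − (0)) × 32768/1.34 = 25189.2629 → nearest code k = 25189.
Reconstructed level: 0 + 25189 × 1.34/32768 V = 1.0300677490 V.
Error = V_in − V_code = 1.0300785 − (1.0300677490) = +10.8 µV.

+10.8 µV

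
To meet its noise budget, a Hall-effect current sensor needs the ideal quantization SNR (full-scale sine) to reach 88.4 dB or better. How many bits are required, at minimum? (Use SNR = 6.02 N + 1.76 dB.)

15 bits

Solving 6.02 N ≥ 88.4 − 1.76: N ≥ 14.392. Round up → N = 15.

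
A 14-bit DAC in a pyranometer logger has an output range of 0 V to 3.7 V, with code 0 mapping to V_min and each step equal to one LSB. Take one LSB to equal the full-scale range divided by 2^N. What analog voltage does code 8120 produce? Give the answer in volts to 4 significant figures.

1.834 V

Full-scale range = 3.7 V. LSB = 3.7 V / 2^14.
V_out = 0 + 8120 × (3.7/16384) V
      = 0 V + 1.83374 V = 1.83374 V.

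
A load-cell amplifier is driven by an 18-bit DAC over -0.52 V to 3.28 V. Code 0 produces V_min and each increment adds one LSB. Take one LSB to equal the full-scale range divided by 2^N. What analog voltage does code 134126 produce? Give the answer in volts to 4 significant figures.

1.424 V

Full-scale range = 3.28 V − (-0.52 V) = 3.8 V. LSB = 3.8 V / 2^18.
V_out = V_min + code × LSB = -0.52 V + 134126 × 3.8 V / 262144
      = -0.52 V + 1.94427 V = 1.42427 V.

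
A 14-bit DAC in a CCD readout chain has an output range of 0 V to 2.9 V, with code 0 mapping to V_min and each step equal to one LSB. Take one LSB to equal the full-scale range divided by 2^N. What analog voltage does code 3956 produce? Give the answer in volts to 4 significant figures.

0.7002 V

Span = 2.9 V. LSB = 2.9 V / 2^14.
V_out = 0 + 3956 × (2.9/16384) V
      = 0 V + 0.700220 V = 0.700220 V.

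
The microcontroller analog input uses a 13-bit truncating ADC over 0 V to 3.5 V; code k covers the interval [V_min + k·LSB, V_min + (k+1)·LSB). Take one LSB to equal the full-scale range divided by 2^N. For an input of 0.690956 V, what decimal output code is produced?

1617

Full-scale range = 3.5 V. LSB = 3.5 V / 2^13 ≈ 427.2 µV.
V_in − V_min = 0.690956 − (0) = 0.690956 V.
Divide by LSB: 0.690956 × 8192/3.5 = 1617.2319.
Truncating gives code 1617.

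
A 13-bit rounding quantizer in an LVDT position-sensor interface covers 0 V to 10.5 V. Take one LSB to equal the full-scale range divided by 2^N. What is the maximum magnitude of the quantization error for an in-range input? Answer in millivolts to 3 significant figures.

0.641 mV

V_FS = 10.5 V.
LSB = 10.5 V / 2^13 = 1.2817 mV.
|e|_max = LSB/2 = 0.641 mV.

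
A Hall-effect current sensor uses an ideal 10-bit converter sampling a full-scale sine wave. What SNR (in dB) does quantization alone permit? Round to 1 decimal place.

62.0 dB

Ideal quantization SNR: 6.02 × 10 + 1.76 dB = 62.0 dB.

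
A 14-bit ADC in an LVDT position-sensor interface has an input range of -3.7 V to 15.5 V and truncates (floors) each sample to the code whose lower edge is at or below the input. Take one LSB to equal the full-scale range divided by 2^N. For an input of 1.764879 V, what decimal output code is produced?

Span: 15.5 V − (-3.7 V) = 19.2 V. LSB = 19.2 V / 2^14 ≈ 1.172 mV.
V_in − V_min = 1.764879 − (-3.7) = 5.464879 V.
Divide by LSB: 5.464879 × 16384/19.2 = 4663.3634.
Truncating gives code 4663.

4663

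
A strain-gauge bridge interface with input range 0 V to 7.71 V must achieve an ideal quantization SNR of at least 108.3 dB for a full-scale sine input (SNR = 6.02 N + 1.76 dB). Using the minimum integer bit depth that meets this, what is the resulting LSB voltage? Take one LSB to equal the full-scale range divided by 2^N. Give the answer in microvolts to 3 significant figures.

29.4 µV

Range is 7.71 V.
Solving 6.02 N ≥ 108.3 − 1.76: N ≥ 17.698. Round up → N = 18.
LSB = 7.71 V / 2^18 = 29.4 µV.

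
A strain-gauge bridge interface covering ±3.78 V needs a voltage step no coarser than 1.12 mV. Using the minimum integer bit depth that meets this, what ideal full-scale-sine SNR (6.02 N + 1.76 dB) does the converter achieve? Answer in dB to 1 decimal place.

80.0 dB

Full-scale range = 3.78 V − (-3.78 V) = 7.56 V.
7.56 V / 1.12 mV = 6750. Since 2^12 = 4096 and 2^13 = 8192, N = 13.
Ideal SNR at N = 13: 6.02·13 + 1.76 = 80.0 dB.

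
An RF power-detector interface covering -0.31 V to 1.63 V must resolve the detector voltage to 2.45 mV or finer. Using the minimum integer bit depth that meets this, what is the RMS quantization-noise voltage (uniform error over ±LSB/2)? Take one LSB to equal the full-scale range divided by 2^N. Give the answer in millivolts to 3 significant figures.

0.547 mV

Range = 1.63 − (-0.31) = 1.94 V.
Levels needed ≥ 1.94/2.45 mV = 791.8. 2^10 = 1024 suffices, so N_min = 10.
Step size = 1.94/1024 V = 1.8945 mV.
σ_q = LSB/√12 = 1.8945 mV/3.4641 = 0.547 mV.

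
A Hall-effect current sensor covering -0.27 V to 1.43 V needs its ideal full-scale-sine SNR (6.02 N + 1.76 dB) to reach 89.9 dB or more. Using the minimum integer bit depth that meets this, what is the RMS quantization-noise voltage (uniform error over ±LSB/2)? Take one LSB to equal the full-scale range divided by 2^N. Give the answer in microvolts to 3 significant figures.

Full-scale range = 1.43 V − (-0.27 V) = 1.7 V.
6.02 N + 1.76 ≥ 89.9 gives N ≥ 14.641, so the minimum integer is 15.
One LSB is 1.7 V / 32768 = 51.880 µV.
σ_q = LSB/√12 = 51.880 µV/3.4641 = 15.0 µV.

15.0 µV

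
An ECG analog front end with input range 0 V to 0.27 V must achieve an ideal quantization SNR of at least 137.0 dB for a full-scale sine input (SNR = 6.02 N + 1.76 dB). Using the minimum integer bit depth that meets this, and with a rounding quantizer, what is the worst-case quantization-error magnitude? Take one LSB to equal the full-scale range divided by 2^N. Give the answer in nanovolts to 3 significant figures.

16.1 nV

Full-scale range = 0.27 V.
6.02 N + 1.76 ≥ 137.0 gives N ≥ 22.465, so the minimum integer is 23.
One LSB is 0.27 V / 8388608 = 32.187 nV.
Half an LSB is 16.1 nV.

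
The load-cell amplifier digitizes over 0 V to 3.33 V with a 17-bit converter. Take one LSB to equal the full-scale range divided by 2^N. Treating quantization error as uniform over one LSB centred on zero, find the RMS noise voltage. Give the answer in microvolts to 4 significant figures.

7.334 µV

V_FS = 3.33 V.
LSB = 3.33 V / 2^17 = 25.4059 µV.
σ_q = LSB/√12 = 25.4059 µV/3.4641 = 7.334 µV.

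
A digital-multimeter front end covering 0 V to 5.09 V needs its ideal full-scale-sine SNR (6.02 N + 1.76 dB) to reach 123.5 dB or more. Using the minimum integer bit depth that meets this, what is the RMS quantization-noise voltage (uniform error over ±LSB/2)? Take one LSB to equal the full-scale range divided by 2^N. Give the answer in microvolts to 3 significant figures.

0.701 µV

Range is 5.09 V.
Required N = ⌈(123.5 − 1.76)/6.02⌉ = ⌈20.223⌉ = 21.
Step size = 5.09/2097152 V = 2.4271 µV.
RMS noise = LSB/√12 = 0.701 µV.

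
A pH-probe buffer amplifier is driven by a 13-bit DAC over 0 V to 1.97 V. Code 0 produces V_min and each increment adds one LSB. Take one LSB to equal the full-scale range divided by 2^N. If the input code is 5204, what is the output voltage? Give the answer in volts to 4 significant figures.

1.251 V

Range is 1.97 V. LSB = 1.97 V / 2^13.
V_out = 0 + 5204 × (1.97/8192) V
      = 0 + 1.25145 = 1.25145 V.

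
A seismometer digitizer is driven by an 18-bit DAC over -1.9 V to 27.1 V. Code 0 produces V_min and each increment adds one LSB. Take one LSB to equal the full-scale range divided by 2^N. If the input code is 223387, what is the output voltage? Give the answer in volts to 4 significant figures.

The full-scale span is 27.1 − (-1.9) = 29 V. LSB = 29 V / 2^18.
V_out = V_min + code × LSB = -1.9 V + 223387 × 29 V / 262144
      = -1.9 + 24.7125 = 22.8125 V.

22.81 V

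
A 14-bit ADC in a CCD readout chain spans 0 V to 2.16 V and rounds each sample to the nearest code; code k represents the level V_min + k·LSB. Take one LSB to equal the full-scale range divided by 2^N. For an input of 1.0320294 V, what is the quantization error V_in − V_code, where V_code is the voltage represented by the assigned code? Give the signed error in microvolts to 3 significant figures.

Span = 2.16 V. LSB = 2.16 V / 2^14 ≈ 131.8 µV.
(V_in − V_min)/LSB = (1.0320294 − (0)) × 16384/2.16 = 7828.1341 → nearest code k = 7828.
V_code = V_min + k × range/2^14 = 0 + 7828 × 2.16/16384 = 1.0320117188 V.
Error = V_in − V_code = 1.0320294 − (1.0320117188) = +17.7 µV.

+17.7 µV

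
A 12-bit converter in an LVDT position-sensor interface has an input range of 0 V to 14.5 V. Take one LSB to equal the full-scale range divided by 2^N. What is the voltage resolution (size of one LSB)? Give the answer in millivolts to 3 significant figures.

3.54 mV

Span = 14.5 V.
Number of codes = 2^12 = 4096.
LSB = 14.5 V ÷ 2^12 = 14.5/4096 V = 3.54 mV.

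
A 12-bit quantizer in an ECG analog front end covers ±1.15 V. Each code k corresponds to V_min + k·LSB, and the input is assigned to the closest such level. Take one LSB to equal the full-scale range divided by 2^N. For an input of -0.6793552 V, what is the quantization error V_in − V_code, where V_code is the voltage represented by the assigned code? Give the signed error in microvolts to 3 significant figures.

+88.2 µV

Span: 1.15 V − (-1.15 V) = 2.3 V. LSB = 2.3 V / 2^12 ≈ 0.5615 mV.
(V_in − V_min)/LSB = (-0.6793552 − (-1.15)) × 4096/2.3 = 838.1570 → nearest code k = 838.
Reconstructed level: -1.15 + 838 × 2.3/4096 V = -0.6794433594 V.
e = -0.6793552 − (-0.6794433594) = +88.2 µV.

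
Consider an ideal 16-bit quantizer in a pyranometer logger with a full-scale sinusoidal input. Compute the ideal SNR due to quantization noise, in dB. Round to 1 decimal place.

98.1 dB

SNR = 6.02·16 + 1.76 = 98.08 dB.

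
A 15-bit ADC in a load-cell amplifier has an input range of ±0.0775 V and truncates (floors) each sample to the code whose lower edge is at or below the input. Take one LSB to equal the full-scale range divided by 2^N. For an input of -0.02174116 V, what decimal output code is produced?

11787

Full-scale range = 0.0775 V − (-0.0775 V) = 0.155 V. LSB = 0.155 V / 2^15 ≈ 4.730 µV.
(V_in − V_min) × 2^15/range = (-0.02174116 − (-0.0775)) × 32768/0.155 = 11787.779.
Floor → code = 11787.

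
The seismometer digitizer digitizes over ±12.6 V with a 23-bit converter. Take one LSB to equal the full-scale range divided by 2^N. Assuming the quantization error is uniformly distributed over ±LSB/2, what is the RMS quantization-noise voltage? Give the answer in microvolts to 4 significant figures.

0.8672 µV

Full-scale range = 12.6 V − (-12.6 V) = 25.2 V.
LSB = 25.2 V ÷ 2^23 = 25.2/8388608 V = 3.00407 µV.
σ_q = LSB/√12 = 3.00407 µV/3.4641 = 0.8672 µV.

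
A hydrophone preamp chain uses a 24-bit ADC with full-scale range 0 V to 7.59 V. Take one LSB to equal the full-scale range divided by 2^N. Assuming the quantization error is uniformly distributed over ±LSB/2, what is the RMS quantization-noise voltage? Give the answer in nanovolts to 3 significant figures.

Full-scale range = 7.59 V.
LSB = 7.59 V ÷ 2^24 = 7.59/16777216 V = 452.40 nV.
σ_q = LSB/√12 = 452.40 nV/3.4641 = 131 nV.

131 nV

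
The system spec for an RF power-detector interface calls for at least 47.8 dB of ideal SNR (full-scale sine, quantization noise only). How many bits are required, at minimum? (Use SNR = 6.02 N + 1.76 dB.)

N ≥ (47.8 − 1.76)/6.02 = 7.648 → N_min = 8.

8 bits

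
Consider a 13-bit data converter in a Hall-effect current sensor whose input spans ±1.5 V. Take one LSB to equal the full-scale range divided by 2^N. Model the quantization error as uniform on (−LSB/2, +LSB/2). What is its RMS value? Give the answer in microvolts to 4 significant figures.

105.7 µV

Span: 1.5 V − (-1.5 V) = 3 V.
LSB = 3 V ÷ 2^13 = 3/8192 V = 366.211 µV.
For a uniform distribution on [−LSB/2, +LSB/2], V_rms = LSB/√12 = 366.211 µV/3.4641 = 105.7 µV.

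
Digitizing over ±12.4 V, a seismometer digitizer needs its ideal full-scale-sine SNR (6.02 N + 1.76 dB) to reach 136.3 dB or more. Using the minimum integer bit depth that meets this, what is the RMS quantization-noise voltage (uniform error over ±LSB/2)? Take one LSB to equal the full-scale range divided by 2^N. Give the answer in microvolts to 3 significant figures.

0.853 µV

Span: 12.4 V − (-12.4 V) = 24.8 V.
Solving 6.02 N ≥ 136.3 − 1.76: N ≥ 22.349. Round up → N = 23.
One LSB is 24.8 V / 8388608 = 2.9564 µV.
V_rms = LSB/√12 = 0.853 µV.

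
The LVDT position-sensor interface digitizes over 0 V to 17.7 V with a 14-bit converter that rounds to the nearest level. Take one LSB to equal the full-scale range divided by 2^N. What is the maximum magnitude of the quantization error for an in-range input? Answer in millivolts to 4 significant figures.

0.5402 mV

Full-scale range = 17.7 V.
LSB = 17.7 V ÷ 2^14 = 17.7/16384 V = 1.08032 mV.
Worst-case error for round-to-nearest is half an LSB: 0.5402 mV.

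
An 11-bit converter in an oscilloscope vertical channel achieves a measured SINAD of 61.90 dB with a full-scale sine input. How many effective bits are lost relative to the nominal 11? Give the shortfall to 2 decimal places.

1.01 bits

N_eff = (61.90 − 1.76)/6.02 = 9.9900 bits.
Shortfall = 11 − 9.9900 = 1.0100 bits.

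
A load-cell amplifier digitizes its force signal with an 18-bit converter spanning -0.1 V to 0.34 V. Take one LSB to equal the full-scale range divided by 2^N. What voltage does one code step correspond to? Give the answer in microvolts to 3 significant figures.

1.68 µV

The full-scale span is 0.34 − (-0.1) = 0.44 V.
There are 2^18 = 262144 steps.
LSB = 0.44 V ÷ 2^18 = 0.44/262144 V = 1.68 µV.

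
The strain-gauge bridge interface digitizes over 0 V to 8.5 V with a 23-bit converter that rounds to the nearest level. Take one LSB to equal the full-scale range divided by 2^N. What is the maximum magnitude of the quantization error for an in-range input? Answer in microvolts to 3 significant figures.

0.507 µV

V_FS = 8.5 V.
One LSB is 8.5 V / 8388608 = 1.0133 µV.
A rounding quantizer has |error| ≤ LSB/2 = 0.507 µV.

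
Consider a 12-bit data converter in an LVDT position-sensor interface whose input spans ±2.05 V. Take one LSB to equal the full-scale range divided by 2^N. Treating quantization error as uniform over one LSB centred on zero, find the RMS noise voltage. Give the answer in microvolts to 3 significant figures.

289 µV

Span: 2.05 V − (-2.05 V) = 4.1 V.
Step size = 4.1/4096 V = 1.0010 mV.
σ_q = LSB/√12 = 1.0010 mV/3.4641 = 289 µV.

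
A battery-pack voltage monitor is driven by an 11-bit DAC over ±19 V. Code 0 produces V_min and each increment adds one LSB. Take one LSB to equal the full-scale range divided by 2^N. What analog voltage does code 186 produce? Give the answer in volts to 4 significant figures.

Range = 19 − (-19) = 38 V. LSB = 38 V / 2^11.
V_out = -19 + 186 × (38/2048) V
      = -19 + 3.45117 = -15.5488 V.

-15.55 V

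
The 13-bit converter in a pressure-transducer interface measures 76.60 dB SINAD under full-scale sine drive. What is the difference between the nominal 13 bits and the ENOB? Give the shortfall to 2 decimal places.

0.57 bits

Effective bits = (76.60 − 1.76)/6.02 = 12.4319.
Lost resolution: 13 − 12.4319 = 0.5681 bits.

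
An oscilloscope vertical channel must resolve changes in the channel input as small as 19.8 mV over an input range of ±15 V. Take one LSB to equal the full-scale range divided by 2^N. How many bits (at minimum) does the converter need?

Span: 15 V − (-15 V) = 30 V.
Levels needed ≥ 30/19.8 mV = 1515. 2^11 = 2048 suffices, so N_min = 11.

11 bits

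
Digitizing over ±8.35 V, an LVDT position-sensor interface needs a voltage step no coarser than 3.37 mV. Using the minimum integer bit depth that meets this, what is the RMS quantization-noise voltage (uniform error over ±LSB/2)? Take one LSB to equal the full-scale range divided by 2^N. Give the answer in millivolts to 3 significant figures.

0.588 mV

Range = 8.35 − (-8.35) = 16.7 V.
16.7 V / 3.37 mV = 4955. Since 2^12 = 4096 and 2^13 = 8192, N = 13.
LSB = 16.7 V / 2^13 = 2.0386 mV.
σ_q = LSB/√12 = 2.0386 mV/3.4641 = 0.588 mV.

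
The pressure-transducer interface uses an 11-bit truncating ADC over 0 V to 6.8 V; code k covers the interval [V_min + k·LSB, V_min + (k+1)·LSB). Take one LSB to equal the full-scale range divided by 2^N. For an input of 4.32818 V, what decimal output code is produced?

Range is 6.8 V. LSB = 6.8 V / 2^11 ≈ 3.320 mV.
V_in − V_min = 4.32818 − (0) = 4.32818 V.
Divide by LSB: 4.32818 × 2048/6.8 = 1303.5460.
Truncating gives code 1303.

1303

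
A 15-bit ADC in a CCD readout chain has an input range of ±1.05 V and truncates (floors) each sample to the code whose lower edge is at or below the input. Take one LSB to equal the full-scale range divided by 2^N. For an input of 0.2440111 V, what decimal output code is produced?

20191

Full-scale range = 1.05 V − (-1.05 V) = 2.1 V. LSB = 2.1 V / 2^15 ≈ 64.09 µV.
code = ⌊(V_in − V_min)/LSB⌋ = ⌊(V_in − V_min) × 2^15 / range⌋
     = ⌊(0.2440111 − (-1.05)) × 32768 / 2.1⌋ = ⌊1.2940111 × 32768/2.1⌋
     = ⌊20191.503⌋ = 20191.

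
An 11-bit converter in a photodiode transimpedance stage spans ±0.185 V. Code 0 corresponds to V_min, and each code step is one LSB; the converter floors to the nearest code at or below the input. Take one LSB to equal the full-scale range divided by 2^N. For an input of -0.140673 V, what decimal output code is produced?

Range = 0.185 − (-0.185) = 0.37 V. LSB = 0.37 V / 2^11 ≈ 180.7 µV.
code = ⌊(V_in − V_min)/LSB⌋ = ⌊(V_in − V_min) × 2^11 / range⌋
     = ⌊(-0.140673 − (-0.185)) × 2048 / 0.37⌋ = ⌊0.044327 × 2048/0.37⌋
     = ⌊245.356⌋ = 245.

245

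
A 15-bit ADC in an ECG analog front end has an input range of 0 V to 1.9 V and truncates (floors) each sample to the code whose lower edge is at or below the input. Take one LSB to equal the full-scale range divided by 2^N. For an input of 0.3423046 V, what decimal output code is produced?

Range is 1.9 V. LSB = 1.9 V / 2^15 ≈ 57.98 µV.
(V_in − V_min) × 2^15/range = (0.3423046 − (0)) × 32768/1.9 = 5903.493.
Floor → code = 5903.

5903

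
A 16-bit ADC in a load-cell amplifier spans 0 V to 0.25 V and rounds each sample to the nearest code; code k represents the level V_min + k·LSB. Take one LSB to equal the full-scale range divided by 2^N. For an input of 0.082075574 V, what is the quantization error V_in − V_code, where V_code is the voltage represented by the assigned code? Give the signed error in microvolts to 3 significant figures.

−1.45 µV

Range is 0.25 V. LSB = 0.25 V / 2^16 ≈ 3.815 µV.
(0.082075574 − (0)) / LSB = 0.082075574 × 65536/0.25 = 21515.6193. Nearest integer: k = 21516.
V_code = V_min + k × range/2^16 = 0 + 21516 × 0.25/65536 = 0.082077026367 V.
Error = V_in − V_code = 0.082075574 − (0.082077026367) = −1.45 µV.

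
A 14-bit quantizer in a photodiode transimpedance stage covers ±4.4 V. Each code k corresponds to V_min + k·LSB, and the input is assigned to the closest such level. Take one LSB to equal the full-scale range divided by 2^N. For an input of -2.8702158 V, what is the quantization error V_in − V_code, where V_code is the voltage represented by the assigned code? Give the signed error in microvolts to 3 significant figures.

Range = 4.4 − (-4.4) = 8.8 V. LSB = 8.8 V / 2^14 ≈ 0.5371 mV.
(-2.8702158 − (-4.4)) / LSB = 1.5297842 × 16384/8.8 = 2848.1800. Nearest integer: k = 2848.
V_code = -4.4 + (2848/16384) × 8.8 = -2.8703125000 V.
Error = V_in − V_code = -2.8702158 − (-2.8703125000) = +96.7 µV.

+96.7 µV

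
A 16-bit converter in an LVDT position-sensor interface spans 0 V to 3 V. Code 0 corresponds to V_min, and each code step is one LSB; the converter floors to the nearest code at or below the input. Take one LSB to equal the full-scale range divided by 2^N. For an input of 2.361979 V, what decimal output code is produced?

V_FS = 3 V. LSB = 3 V / 2^16 ≈ 45.78 µV.
code = ⌊(V_in − V_min)/LSB⌋ = ⌊(V_in − V_min) × 2^16 / range⌋
     = ⌊(2.361979 − (0)) × 65536 / 3⌋ = ⌊2.361979 × 65536/3⌋
     = ⌊51598.219⌋ = 51598.

51598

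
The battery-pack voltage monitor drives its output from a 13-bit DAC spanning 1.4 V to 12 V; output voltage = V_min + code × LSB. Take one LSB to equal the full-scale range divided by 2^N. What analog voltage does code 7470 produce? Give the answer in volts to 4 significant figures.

Range = 12 − (1.4) = 10.6 V. LSB = 10.6 V / 2^13.
V_out = V_min + code × LSB = 1.4 V + 7470 × 10.6 V / 8192
      = 1.4 V + 9.66577 V = 11.0658 V.

11.07 V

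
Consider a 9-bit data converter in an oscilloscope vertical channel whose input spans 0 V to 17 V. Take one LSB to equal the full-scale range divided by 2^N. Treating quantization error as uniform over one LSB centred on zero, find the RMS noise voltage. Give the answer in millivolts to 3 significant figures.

V_FS = 17 V.
Step size = 17/512 V = 33.203 mV.
V_rms = LSB/√12 = 33.203 mV / √12 = 9.58 mV.

9.58 mV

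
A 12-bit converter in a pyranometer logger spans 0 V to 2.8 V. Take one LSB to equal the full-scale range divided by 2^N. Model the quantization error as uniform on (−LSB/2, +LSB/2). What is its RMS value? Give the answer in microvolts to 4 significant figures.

Span = 2.8 V.
One LSB is 2.8 V / 4096 = 0.683594 mV.
V_rms = LSB/√12 = 0.683594 mV / √12 = 197.3 µV.

197.3 µV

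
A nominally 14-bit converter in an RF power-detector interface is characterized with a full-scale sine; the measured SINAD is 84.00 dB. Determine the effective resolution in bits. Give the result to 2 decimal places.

(84.00 − 1.76) / 6.02 = 82.24/6.02 = 13.6611 effective bits.

13.66 bits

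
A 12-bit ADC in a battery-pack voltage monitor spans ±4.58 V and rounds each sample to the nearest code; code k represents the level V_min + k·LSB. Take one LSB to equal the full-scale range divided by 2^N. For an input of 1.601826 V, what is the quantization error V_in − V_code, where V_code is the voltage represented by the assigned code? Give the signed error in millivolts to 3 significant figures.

The full-scale span is 4.58 − (-4.58) = 9.16 V. LSB = 9.16 V / 2^12 ≈ 2.236 mV.
(1.601826 − (-4.58)) / LSB = 6.181826 × 4096/9.16 = 2764.2750. Nearest integer: k = 2764.
V_code = V_min + k × range/2^12 = -4.58 + 2764 × 9.16/4096 = 1.601210938 V.
V_in − V_code = 1.601826 − (1.601210938) = +0.615 mV.

+0.615 mV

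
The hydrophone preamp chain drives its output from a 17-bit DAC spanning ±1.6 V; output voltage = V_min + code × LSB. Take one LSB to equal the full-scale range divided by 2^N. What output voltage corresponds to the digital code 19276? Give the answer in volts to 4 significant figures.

-1.129 V

Range = 1.6 − (-1.6) = 3.2 V. LSB = 3.2 V / 2^17.
V_out = -1.6 + 19276 × (3.2/131072) V
      = -1.6 V + 0.470605 V = -1.12939 V.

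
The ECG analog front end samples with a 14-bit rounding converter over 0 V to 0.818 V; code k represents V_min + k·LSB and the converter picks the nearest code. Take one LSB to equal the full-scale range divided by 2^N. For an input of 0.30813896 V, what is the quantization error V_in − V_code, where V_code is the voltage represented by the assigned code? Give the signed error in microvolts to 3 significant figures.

−8.99 µV

Span = 0.818 V. LSB = 0.818 V / 2^14 ≈ 49.93 µV.
(0.30813896 − (0)) / LSB = 0.30813896 × 16384/0.818 = 6171.8200. Nearest integer: k = 6172.
V_code = V_min + k × range/2^14 = 0 + 6172 × 0.818/16384 = 0.30814794922 V.
V_in − V_code = 0.30813896 − (0.30814794922) = −8.99 µV.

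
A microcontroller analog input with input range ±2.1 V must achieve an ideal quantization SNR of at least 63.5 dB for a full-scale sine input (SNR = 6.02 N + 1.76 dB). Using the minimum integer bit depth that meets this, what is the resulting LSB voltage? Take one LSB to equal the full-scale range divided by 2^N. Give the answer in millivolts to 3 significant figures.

Span: 2.1 V − (-2.1 V) = 4.2 V.
6.02 N + 1.76 ≥ 63.5 gives N ≥ 10.256, so the minimum integer is 11.
One LSB is 4.2 V / 2048 = 2.05 mV.

2.05 mV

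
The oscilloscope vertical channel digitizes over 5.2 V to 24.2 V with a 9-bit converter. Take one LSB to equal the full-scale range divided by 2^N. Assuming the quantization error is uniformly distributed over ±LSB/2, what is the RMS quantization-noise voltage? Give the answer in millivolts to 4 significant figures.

Span: 24.2 V − (5.2 V) = 19 V.
One LSB is 19 V / 512 = 37.1094 mV.
For a uniform distribution on [−LSB/2, +LSB/2], V_rms = LSB/√12 = 37.1094 mV/3.4641 = 10.71 mV.

10.71 mV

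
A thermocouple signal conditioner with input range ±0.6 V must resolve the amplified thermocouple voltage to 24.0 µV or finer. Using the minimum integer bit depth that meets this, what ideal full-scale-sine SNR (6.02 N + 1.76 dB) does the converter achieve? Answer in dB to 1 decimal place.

Span: 0.6 V − (-0.6 V) = 1.2 V.
Required number of levels: 1.2/24.0 µV = 50000; smallest N with 2^N ≥ that is 16.
6.02(16) + 1.76 = 98.08 dB.

98.1 dB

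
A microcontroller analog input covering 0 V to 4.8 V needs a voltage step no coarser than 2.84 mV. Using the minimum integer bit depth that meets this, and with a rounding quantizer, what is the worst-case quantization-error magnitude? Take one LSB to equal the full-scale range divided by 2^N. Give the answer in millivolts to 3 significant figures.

Range is 4.8 V.
Need 2^N ≥ 4.8 V / 2.84 mV = 1690 → N_min = 11.
One LSB is 4.8 V / 2048 = 2.3438 mV.
Max error for round-to-nearest is LSB/2 = 1.17 mV.

1.17 mV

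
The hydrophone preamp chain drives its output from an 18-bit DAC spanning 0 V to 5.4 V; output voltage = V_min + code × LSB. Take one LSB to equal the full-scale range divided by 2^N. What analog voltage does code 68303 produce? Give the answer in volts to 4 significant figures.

V_FS = 5.4 V. LSB = 5.4 V / 2^18.
Output = V_min + (68303/262144) × range = 0 + 0.260555 × 5.4 V
      = 0 V + 1.40700 V = 1.40700 V.

1.407 V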